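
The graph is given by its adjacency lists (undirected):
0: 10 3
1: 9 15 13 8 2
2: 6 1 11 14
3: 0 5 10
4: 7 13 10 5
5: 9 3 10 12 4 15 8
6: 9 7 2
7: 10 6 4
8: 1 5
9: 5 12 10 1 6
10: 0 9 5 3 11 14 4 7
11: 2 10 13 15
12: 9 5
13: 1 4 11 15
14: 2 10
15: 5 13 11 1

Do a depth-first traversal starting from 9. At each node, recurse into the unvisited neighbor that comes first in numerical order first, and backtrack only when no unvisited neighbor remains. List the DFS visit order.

Visit 9
9 → 1
1 → 2
2 → 6
6 → 7
7 → 4
4 → 5
5 → 3
3 → 0
0 → 10
10 → 11
11 → 13
13 → 15
10 → 14
5 → 8
5 → 12

9 -> 1 -> 2 -> 6 -> 7 -> 4 -> 5 -> 3 -> 0 -> 10 -> 11 -> 13 -> 15 -> 14 -> 8 -> 12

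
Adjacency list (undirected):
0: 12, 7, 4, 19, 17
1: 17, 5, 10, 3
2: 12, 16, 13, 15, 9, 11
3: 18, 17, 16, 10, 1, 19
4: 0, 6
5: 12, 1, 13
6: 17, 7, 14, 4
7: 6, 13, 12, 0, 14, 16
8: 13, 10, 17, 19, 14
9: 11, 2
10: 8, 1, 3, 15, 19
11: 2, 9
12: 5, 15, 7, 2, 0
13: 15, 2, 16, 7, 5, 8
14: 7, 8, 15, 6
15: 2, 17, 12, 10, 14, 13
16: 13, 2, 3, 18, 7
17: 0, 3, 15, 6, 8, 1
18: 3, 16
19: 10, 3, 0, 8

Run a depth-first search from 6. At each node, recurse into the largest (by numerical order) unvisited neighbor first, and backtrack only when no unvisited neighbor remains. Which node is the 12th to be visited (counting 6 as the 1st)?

7

Visit 6
6 → 17
17 → 15
15 → 14
14 → 8
8 → 19
19 → 10
10 → 3
3 → 18
18 → 16
16 → 13
13 → 7
7 → 12
12 → 5
5 → 1
12 → 2
2 → 11
11 → 9
12 → 0
0 → 4

Visit order: 6, 17, 15, 14, 8, 19, 10, 3, 18, 16, 13, 7, 12, 5, 1, 2, 11, 9, 0, 4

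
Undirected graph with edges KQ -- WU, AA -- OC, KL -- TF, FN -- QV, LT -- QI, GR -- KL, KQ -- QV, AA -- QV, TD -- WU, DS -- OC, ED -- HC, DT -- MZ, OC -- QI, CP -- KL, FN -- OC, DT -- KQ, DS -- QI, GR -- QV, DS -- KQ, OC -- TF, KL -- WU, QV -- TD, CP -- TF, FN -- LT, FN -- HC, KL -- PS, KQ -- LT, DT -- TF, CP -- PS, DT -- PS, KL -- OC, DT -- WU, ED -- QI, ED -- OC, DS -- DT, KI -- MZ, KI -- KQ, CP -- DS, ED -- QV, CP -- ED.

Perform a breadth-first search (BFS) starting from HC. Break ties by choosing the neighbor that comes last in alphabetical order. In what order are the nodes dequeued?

Visit HC; enqueue FN, ED → queue [FN, ED]
Visit FN; enqueue QV, OC, LT → queue [ED, QV, OC, LT]
Visit ED; enqueue QI, CP → queue [QV, OC, LT, QI, CP]
Visit QV; enqueue TD, KQ, GR, AA → queue [OC, LT, QI, CP, TD, KQ, GR, AA]
Visit OC; enqueue TF, KL, DS → queue [LT, QI, CP, TD, KQ, GR, AA, TF, KL, DS]
Visit LT → queue [QI, CP, TD, KQ, GR, AA, TF, KL, DS]
Visit QI → queue [CP, TD, KQ, GR, AA, TF, KL, DS]
Visit CP; enqueue PS → queue [TD, KQ, GR, AA, TF, KL, DS, PS]
Visit TD; enqueue WU → queue [KQ, GR, AA, TF, KL, DS, PS, WU]
Visit KQ; enqueue KI, DT → queue [GR, AA, TF, KL, DS, PS, WU, KI, DT]
Visit GR → queue [AA, TF, KL, DS, PS, WU, KI, DT]
Visit AA → queue [TF, KL, DS, PS, WU, KI, DT]
Visit TF → queue [KL, DS, PS, WU, KI, DT]
Visit KL → queue [DS, PS, WU, KI, DT]
Visit DS → queue [PS, WU, KI, DT]
Visit PS → queue [WU, KI, DT]
Visit WU → queue [KI, DT]
Visit KI; enqueue MZ → queue [DT, MZ]
Visit DT → queue [MZ]
Visit MZ → queue []

HC, FN, ED, QV, OC, LT, QI, CP, TD, KQ, GR, AA, TF, KL, DS, PS, WU, KI, DT, MZ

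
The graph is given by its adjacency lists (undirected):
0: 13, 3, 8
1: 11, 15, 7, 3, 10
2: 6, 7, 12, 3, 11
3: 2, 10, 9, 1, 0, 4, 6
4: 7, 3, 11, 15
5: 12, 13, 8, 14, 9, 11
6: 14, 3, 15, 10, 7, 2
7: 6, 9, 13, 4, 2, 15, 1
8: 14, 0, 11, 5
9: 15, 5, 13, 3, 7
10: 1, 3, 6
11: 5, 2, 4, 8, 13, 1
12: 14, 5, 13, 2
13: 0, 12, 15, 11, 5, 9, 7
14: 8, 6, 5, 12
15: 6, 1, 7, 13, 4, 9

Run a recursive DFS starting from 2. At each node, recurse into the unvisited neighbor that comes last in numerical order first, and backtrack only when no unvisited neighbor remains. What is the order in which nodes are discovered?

2 -> 12 -> 14 -> 8 -> 11 -> 13 -> 15 -> 9 -> 7 -> 6 -> 10 -> 3 -> 4 -> 1 -> 0 -> 5

Visit 2
2 → 12
12 → 14
14 → 8
8 → 11
11 → 13
13 → 15
15 → 9
9 → 7
7 → 6
6 → 10
10 → 3
3 → 4
3 → 1
3 → 0
9 → 5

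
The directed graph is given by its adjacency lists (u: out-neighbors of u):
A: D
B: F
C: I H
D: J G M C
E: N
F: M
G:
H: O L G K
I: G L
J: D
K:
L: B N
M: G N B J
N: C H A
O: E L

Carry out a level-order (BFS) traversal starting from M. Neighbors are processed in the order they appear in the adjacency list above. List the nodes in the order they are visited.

Visit M; enqueue G, N, B, J → queue [G, N, B, J]
Visit G → queue [N, B, J]
Visit N; enqueue C, H, A → queue [B, J, C, H, A]
Visit B; enqueue F → queue [J, C, H, A, F]
Visit J; enqueue D → queue [C, H, A, F, D]
Visit C; enqueue I → queue [H, A, F, D, I]
Visit H; enqueue O, L, K → queue [A, F, D, I, O, L, K]
Visit A → queue [F, D, I, O, L, K]
Visit F → queue [D, I, O, L, K]
Visit D → queue [I, O, L, K]
Visit I → queue [O, L, K]
Visit O; enqueue E → queue [L, K, E]
Visit L → queue [K, E]
Visit K → queue [E]
Visit E → queue []

M → G → N → B → J → C → H → A → F → D → I → O → L → K → E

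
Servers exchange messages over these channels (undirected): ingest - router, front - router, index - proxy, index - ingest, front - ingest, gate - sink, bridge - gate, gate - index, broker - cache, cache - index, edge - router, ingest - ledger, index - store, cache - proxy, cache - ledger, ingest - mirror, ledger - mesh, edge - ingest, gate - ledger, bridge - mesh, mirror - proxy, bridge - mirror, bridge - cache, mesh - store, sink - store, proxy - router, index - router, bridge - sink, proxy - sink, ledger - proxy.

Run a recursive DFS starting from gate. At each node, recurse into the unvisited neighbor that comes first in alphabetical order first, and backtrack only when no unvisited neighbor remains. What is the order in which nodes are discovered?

Visit gate
gate → bridge
bridge → cache
cache → broker
cache → index
index → ingest
ingest → edge
edge → router
router → front
router → proxy
proxy → ledger
ledger → mesh
mesh → store
store → sink
proxy → mirror

gate, bridge, cache, broker, index, ingest, edge, router, front, proxy, ledger, mesh, store, sink, mirror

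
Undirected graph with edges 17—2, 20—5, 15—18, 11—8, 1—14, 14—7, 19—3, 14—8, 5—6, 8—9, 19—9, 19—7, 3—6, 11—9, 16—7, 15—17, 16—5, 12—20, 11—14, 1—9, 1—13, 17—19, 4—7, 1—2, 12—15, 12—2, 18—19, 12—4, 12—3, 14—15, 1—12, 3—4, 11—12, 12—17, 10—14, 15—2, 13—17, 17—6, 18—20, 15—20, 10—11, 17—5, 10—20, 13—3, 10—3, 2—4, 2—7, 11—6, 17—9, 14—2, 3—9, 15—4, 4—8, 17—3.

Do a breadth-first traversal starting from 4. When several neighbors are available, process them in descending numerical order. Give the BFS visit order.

4 15 12 8 7 3 2 20 18 17 14 11 1 9 19 16 13 10 6 5

Visit 4; enqueue 15, 12, 8, 7, 3, 2 → queue [15, 12, 8, 7, 3, 2]
Visit 15; enqueue 20, 18, 17, 14 → queue [12, 8, 7, 3, 2, 20, 18, 17, 14]
Visit 12; enqueue 11, 1 → queue [8, 7, 3, 2, 20, 18, 17, 14, 11, 1]
Visit 8; enqueue 9 → queue [7, 3, 2, 20, 18, 17, 14, 11, 1, 9]
Visit 7; enqueue 19, 16 → queue [3, 2, 20, 18, 17, 14, 11, 1, 9, 19, 16]
Visit 3; enqueue 13, 10, 6 → queue [2, 20, 18, 17, 14, 11, 1, 9, 19, 16, 13, 10, 6]
Visit 2 → queue [20, 18, 17, 14, 11, 1, 9, 19, 16, 13, 10, 6]
Visit 20; enqueue 5 → queue [18, 17, 14, 11, 1, 9, 19, 16, 13, 10, 6, 5]
Visit 18 → queue [17, 14, 11, 1, 9, 19, 16, 13, 10, 6, 5]
Visit 17 → queue [14, 11, 1, 9, 19, 16, 13, 10, 6, 5]
Visit 14 → queue [11, 1, 9, 19, 16, 13, 10, 6, 5]
Visit 11 → queue [1, 9, 19, 16, 13, 10, 6, 5]
Visit 1 → queue [9, 19, 16, 13, 10, 6, 5]
Visit 9 → queue [19, 16, 13, 10, 6, 5]
Visit 19 → queue [16, 13, 10, 6, 5]
Visit 16 → queue [13, 10, 6, 5]
Visit 13 → queue [10, 6, 5]
Visit 10 → queue [6, 5]
Visit 6 → queue [5]
Visit 5 → queue []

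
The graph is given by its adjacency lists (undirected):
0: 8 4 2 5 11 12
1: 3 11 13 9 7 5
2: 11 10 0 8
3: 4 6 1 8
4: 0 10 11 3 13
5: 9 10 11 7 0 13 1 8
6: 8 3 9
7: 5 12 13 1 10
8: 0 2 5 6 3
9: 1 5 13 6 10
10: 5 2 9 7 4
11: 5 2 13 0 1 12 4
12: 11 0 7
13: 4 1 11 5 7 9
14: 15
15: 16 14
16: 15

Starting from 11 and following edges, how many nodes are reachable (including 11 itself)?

14

BFS from 11 visits: 11, 13, 12, 5, 4, 2, 1, 0, 9, 7, 10, 8, 3, 6
Reachable nodes: 14 of 17 total.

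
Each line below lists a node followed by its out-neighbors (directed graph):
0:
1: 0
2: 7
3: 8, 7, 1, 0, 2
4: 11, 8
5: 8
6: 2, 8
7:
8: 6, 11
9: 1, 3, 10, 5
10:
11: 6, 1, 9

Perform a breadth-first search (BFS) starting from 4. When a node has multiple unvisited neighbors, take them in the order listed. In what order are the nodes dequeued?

4, 11, 8, 6, 1, 9, 2, 0, 3, 10, 5, 7

Visit 4; enqueue 11, 8 → queue [11, 8]
Visit 11; enqueue 6, 1, 9 → queue [8, 6, 1, 9]
Visit 8 → queue [6, 1, 9]
Visit 6; enqueue 2 → queue [1, 9, 2]
Visit 1; enqueue 0 → queue [9, 2, 0]
Visit 9; enqueue 3, 10, 5 → queue [2, 0, 3, 10, 5]
Visit 2; enqueue 7 → queue [0, 3, 10, 5, 7]
Visit 0 → queue [3, 10, 5, 7]
Visit 3 → queue [10, 5, 7]
Visit 10 → queue [5, 7]
Visit 5 → queue [7]
Visit 7 → queue []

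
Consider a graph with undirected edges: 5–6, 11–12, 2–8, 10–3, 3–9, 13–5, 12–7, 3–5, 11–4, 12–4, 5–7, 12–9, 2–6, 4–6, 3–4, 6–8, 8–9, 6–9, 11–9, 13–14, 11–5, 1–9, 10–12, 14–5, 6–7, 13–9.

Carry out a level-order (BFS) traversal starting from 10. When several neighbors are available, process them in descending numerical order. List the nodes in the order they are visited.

Visit 10; enqueue 12, 3 → queue [12, 3]
Visit 12; enqueue 11, 9, 7, 4 → queue [3, 11, 9, 7, 4]
Visit 3; enqueue 5 → queue [11, 9, 7, 4, 5]
Visit 11 → queue [9, 7, 4, 5]
Visit 9; enqueue 13, 8, 6, 1 → queue [7, 4, 5, 13, 8, 6, 1]
Visit 7 → queue [4, 5, 13, 8, 6, 1]
Visit 4 → queue [5, 13, 8, 6, 1]
Visit 5; enqueue 14 → queue [13, 8, 6, 1, 14]
Visit 13 → queue [8, 6, 1, 14]
Visit 8; enqueue 2 → queue [6, 1, 14, 2]
Visit 6 → queue [1, 14, 2]
Visit 1 → queue [14, 2]
Visit 14 → queue [2]
Visit 2 → queue []

10, 12, 3, 11, 9, 7, 4, 5, 13, 8, 6, 1, 14, 2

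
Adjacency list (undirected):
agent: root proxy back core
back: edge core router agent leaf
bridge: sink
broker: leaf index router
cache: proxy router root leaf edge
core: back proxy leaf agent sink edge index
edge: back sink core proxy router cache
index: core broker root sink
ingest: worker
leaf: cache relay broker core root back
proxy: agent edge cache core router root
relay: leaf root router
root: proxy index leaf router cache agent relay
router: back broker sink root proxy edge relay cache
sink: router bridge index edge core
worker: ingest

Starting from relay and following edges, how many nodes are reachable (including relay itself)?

BFS from relay visits: relay, leaf, root, router, back, broker, cache, core, agent, index, proxy, edge, sink, bridge
Reachable nodes: 14 of 16 total.

14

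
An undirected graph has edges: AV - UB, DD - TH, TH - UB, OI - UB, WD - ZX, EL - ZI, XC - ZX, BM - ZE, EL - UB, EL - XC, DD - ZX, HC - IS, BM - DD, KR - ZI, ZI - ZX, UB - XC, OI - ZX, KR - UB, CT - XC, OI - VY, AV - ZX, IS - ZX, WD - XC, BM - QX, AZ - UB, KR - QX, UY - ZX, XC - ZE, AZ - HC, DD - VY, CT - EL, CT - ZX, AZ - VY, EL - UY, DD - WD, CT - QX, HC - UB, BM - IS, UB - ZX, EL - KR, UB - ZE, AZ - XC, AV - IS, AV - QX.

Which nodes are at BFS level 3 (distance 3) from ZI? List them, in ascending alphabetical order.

AZ, BM, HC, TH, VY, ZE

Level 0: ZI
Level 1: EL, KR, ZX
Level 2: AV, CT, DD, IS, OI, QX, UB, UY, WD, XC
Level 3: AZ, BM, HC, TH, VY, ZE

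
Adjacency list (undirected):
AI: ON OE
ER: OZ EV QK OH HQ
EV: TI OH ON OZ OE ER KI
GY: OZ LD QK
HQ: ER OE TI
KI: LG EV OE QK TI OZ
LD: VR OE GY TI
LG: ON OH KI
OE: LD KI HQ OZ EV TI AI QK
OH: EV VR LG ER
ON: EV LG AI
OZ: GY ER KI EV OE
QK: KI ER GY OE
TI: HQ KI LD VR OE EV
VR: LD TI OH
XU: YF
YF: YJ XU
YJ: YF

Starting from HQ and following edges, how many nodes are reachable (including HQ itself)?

15

BFS from HQ visits: HQ, ER, OE, TI, OZ, EV, QK, OH, LD, KI, AI, VR, GY, ON, LG
Reachable nodes: 15 of 18 total.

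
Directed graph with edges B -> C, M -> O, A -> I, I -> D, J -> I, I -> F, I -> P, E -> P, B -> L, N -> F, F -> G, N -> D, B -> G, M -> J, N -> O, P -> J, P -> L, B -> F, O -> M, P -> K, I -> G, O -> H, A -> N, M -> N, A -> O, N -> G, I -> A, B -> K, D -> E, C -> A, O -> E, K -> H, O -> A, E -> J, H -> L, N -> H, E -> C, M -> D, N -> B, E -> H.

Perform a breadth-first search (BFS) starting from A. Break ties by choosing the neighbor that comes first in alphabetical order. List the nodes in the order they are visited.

Visit A; enqueue I, N, O → queue [I, N, O]
Visit I; enqueue D, F, G, P → queue [N, O, D, F, G, P]
Visit N; enqueue B, H → queue [O, D, F, G, P, B, H]
Visit O; enqueue E, M → queue [D, F, G, P, B, H, E, M]
Visit D → queue [F, G, P, B, H, E, M]
Visit F → queue [G, P, B, H, E, M]
Visit G → queue [P, B, H, E, M]
Visit P; enqueue J, K, L → queue [B, H, E, M, J, K, L]
Visit B; enqueue C → queue [H, E, M, J, K, L, C]
Visit H → queue [E, M, J, K, L, C]
Visit E → queue [M, J, K, L, C]
Visit M → queue [J, K, L, C]
Visit J → queue [K, L, C]
Visit K → queue [L, C]
Visit L → queue [C]
Visit C → queue []

A, I, N, O, D, F, G, P, B, H, E, M, J, K, L, C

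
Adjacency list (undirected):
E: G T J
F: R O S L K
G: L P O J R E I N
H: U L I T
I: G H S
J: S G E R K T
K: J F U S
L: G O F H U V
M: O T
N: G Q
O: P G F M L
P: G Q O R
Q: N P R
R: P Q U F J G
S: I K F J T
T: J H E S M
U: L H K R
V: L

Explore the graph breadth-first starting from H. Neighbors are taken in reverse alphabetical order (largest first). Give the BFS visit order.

H → U → T → L → I → R → K → S → M → J → E → V → O → G → F → Q → P → N

Visit H; enqueue U, T, L, I → queue [U, T, L, I]
Visit U; enqueue R, K → queue [T, L, I, R, K]
Visit T; enqueue S, M, J, E → queue [L, I, R, K, S, M, J, E]
Visit L; enqueue V, O, G, F → queue [I, R, K, S, M, J, E, V, O, G, F]
Visit I → queue [R, K, S, M, J, E, V, O, G, F]
Visit R; enqueue Q, P → queue [K, S, M, J, E, V, O, G, F, Q, P]
Visit K → queue [S, M, J, E, V, O, G, F, Q, P]
Visit S → queue [M, J, E, V, O, G, F, Q, P]
Visit M → queue [J, E, V, O, G, F, Q, P]
Visit J → queue [E, V, O, G, F, Q, P]
Visit E → queue [V, O, G, F, Q, P]
Visit V → queue [O, G, F, Q, P]
Visit O → queue [G, F, Q, P]
Visit G; enqueue N → queue [F, Q, P, N]
Visit F → queue [Q, P, N]
Visit Q → queue [P, N]
Visit P → queue [N]
Visit N → queue []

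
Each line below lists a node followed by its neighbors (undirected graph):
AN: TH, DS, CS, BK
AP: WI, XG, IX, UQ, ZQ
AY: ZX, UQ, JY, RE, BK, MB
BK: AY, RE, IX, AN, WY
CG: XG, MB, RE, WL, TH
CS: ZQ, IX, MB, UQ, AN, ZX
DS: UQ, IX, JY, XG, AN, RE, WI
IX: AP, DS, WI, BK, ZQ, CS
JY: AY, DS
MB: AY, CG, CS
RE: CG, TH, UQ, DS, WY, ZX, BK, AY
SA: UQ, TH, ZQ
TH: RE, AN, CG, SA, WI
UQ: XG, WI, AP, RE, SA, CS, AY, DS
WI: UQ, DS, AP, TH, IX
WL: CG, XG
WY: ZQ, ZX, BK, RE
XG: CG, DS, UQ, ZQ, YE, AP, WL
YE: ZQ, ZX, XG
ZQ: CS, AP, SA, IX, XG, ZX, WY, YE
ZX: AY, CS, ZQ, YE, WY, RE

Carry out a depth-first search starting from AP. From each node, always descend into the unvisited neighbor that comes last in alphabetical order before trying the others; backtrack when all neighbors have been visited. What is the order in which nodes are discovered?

Visit AP
AP → ZQ
ZQ → ZX
ZX → YE
YE → XG
XG → WL
WL → CG
CG → TH
TH → WI
WI → UQ
UQ → SA
UQ → RE
RE → WY
WY → BK
BK → IX
IX → DS
DS → JY
JY → AY
AY → MB
MB → CS
CS → AN

AP → ZQ → ZX → YE → XG → WL → CG → TH → WI → UQ → SA → RE → WY → BK → IX → DS → JY → AY → MB → CS → AN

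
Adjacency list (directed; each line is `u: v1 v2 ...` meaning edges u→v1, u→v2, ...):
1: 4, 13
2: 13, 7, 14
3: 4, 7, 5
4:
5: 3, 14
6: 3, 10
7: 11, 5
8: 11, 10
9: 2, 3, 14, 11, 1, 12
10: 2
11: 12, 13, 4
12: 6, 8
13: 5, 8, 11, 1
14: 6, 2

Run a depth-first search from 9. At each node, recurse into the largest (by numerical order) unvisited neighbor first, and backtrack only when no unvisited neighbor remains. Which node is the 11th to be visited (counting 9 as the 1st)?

Visit 9
9 → 14
14 → 6
6 → 10
10 → 2
2 → 13
13 → 11
11 → 12
12 → 8
11 → 4
13 → 5
5 → 3
3 → 7
13 → 1

Visit order: 9, 14, 6, 10, 2, 13, 11, 12, 8, 4, 5, 3, 7, 1

5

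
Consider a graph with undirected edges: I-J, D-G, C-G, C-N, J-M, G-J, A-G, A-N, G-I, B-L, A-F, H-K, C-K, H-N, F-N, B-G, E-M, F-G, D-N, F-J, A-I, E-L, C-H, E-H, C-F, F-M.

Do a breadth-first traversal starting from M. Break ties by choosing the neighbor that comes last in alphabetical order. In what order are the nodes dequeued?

Visit M; enqueue J, F, E → queue [J, F, E]
Visit J; enqueue I, G → queue [F, E, I, G]
Visit F; enqueue N, C, A → queue [E, I, G, N, C, A]
Visit E; enqueue L, H → queue [I, G, N, C, A, L, H]
Visit I → queue [G, N, C, A, L, H]
Visit G; enqueue D, B → queue [N, C, A, L, H, D, B]
Visit N → queue [C, A, L, H, D, B]
Visit C; enqueue K → queue [A, L, H, D, B, K]
Visit A → queue [L, H, D, B, K]
Visit L → queue [H, D, B, K]
Visit H → queue [D, B, K]
Visit D → queue [B, K]
Visit B → queue [K]
Visit K → queue []

M -> J -> F -> E -> I -> G -> N -> C -> A -> L -> H -> D -> B -> K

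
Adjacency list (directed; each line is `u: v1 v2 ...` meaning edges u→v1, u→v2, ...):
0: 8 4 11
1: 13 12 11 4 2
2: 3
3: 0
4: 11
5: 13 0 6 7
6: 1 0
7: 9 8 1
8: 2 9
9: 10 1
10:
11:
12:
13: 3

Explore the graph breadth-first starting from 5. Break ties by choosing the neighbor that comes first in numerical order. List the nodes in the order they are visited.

5 → 0 → 6 → 7 → 13 → 4 → 8 → 11 → 1 → 9 → 3 → 2 → 12 → 10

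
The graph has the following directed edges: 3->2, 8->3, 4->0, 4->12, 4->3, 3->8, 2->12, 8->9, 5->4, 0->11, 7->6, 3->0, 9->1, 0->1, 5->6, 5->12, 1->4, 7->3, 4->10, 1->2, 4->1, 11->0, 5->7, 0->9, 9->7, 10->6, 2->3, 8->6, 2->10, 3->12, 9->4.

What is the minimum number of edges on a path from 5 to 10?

Level 0: 5
Level 1: 4, 6, 7, 12
Level 2: 0, 1, 3, 10
Level 3: 2, 8, 9, 11
10 first appears at level 2.

2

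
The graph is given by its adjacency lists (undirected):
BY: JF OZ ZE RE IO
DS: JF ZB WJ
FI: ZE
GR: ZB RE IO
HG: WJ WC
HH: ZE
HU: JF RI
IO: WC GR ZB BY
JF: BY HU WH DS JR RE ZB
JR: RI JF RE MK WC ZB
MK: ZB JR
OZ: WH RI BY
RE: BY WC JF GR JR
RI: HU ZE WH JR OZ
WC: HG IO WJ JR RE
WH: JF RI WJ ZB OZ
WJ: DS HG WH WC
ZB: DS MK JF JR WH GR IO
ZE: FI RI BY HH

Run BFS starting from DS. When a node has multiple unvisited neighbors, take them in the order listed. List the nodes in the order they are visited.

DS -> JF -> ZB -> WJ -> BY -> HU -> WH -> JR -> RE -> MK -> GR -> IO -> HG -> WC -> OZ -> ZE -> RI -> FI -> HH

Visit DS; enqueue JF, ZB, WJ → queue [JF, ZB, WJ]
Visit JF; enqueue BY, HU, WH, JR, RE → queue [ZB, WJ, BY, HU, WH, JR, RE]
Visit ZB; enqueue MK, GR, IO → queue [WJ, BY, HU, WH, JR, RE, MK, GR, IO]
Visit WJ; enqueue HG, WC → queue [BY, HU, WH, JR, RE, MK, GR, IO, HG, WC]
Visit BY; enqueue OZ, ZE → queue [HU, WH, JR, RE, MK, GR, IO, HG, WC, OZ, ZE]
Visit HU; enqueue RI → queue [WH, JR, RE, MK, GR, IO, HG, WC, OZ, ZE, RI]
Visit WH → queue [JR, RE, MK, GR, IO, HG, WC, OZ, ZE, RI]
Visit JR → queue [RE, MK, GR, IO, HG, WC, OZ, ZE, RI]
Visit RE → queue [MK, GR, IO, HG, WC, OZ, ZE, RI]
Visit MK → queue [GR, IO, HG, WC, OZ, ZE, RI]
Visit GR → queue [IO, HG, WC, OZ, ZE, RI]
Visit IO → queue [HG, WC, OZ, ZE, RI]
Visit HG → queue [WC, OZ, ZE, RI]
Visit WC → queue [OZ, ZE, RI]
Visit OZ → queue [ZE, RI]
Visit ZE; enqueue FI, HH → queue [RI, FI, HH]
Visit RI → queue [FI, HH]
Visit FI → queue [HH]
Visit HH → queue []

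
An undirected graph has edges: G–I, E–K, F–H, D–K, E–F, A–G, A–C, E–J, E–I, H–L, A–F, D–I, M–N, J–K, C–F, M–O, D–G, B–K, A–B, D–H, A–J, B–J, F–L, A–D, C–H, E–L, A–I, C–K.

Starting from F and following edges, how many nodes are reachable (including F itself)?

BFS from F visits: F, A, C, E, H, L, B, D, G, I, J, K
Reachable nodes: 12 of 15 total.

12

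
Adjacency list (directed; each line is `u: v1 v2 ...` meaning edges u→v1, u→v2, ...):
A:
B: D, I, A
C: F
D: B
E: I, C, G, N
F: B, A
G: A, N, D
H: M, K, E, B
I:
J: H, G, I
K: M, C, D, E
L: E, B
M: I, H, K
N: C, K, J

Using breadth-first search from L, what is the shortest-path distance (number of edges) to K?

Level 0: L
Level 1: B, E
Level 2: A, C, D, G, I, N
Level 3: F, J, K
Level 4: H, M
K first appears at level 3.

3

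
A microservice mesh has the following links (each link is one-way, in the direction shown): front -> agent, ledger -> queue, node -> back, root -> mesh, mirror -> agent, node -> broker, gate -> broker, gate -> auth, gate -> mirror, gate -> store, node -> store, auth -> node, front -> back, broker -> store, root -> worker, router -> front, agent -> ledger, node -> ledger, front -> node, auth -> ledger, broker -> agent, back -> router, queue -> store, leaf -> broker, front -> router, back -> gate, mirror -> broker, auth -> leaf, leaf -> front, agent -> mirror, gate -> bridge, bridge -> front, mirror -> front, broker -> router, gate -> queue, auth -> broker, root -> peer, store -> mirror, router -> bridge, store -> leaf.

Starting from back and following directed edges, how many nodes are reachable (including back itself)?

14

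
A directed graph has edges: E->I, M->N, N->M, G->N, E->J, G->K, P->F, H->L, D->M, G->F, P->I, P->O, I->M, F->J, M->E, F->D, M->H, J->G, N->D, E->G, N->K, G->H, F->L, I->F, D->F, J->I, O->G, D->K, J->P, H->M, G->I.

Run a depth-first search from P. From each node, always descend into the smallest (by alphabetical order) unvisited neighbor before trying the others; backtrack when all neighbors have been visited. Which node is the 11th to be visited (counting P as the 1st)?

Visit P
P → F
F → D
D → K
D → M
M → E
E → G
G → H
H → L
G → I
G → N
E → J
P → O

Visit order: P, F, D, K, M, E, G, H, L, I, N, J, O

N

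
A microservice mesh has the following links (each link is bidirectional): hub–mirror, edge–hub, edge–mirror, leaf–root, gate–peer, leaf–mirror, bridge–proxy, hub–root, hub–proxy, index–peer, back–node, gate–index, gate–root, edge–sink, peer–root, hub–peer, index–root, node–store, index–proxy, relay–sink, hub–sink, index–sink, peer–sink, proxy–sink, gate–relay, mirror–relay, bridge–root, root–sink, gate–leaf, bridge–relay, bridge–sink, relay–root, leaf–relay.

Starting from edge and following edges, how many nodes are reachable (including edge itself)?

12

BFS from edge visits: edge, hub, mirror, sink, peer, proxy, root, leaf, relay, bridge, index, gate
Reachable nodes: 12 of 15 total.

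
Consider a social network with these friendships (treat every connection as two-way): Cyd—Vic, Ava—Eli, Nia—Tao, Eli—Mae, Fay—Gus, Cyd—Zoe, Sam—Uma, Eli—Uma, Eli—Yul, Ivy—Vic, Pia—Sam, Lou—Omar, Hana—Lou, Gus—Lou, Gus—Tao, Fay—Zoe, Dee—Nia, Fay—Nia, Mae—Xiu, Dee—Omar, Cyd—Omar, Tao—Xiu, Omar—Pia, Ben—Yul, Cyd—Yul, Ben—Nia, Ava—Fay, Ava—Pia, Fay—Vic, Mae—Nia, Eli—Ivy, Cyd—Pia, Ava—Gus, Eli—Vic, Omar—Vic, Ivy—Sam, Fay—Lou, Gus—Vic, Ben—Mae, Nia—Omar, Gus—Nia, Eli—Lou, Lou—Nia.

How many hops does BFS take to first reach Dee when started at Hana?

Level 0: Hana
Level 1: Lou
Level 2: Eli, Fay, Gus, Nia, Omar
Level 3: Ava, Ben, Cyd, Dee, Ivy, Mae, Pia, Tao, Uma, Vic, Yul, Zoe
Level 4: Sam, Xiu
Dee first appears at level 3.

3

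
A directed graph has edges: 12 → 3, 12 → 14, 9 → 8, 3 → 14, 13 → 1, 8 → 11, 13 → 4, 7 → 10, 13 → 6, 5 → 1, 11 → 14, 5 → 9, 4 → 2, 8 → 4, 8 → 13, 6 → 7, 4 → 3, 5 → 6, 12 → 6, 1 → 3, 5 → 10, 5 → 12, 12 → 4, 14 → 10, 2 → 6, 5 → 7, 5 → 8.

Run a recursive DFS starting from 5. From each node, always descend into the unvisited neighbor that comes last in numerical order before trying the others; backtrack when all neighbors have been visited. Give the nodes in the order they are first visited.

Visit 5
5 → 12
12 → 14
14 → 10
12 → 6
6 → 7
12 → 4
4 → 3
4 → 2
5 → 9
9 → 8
8 → 13
13 → 1
8 → 11

5 12 14 10 6 7 4 3 2 9 8 13 1 11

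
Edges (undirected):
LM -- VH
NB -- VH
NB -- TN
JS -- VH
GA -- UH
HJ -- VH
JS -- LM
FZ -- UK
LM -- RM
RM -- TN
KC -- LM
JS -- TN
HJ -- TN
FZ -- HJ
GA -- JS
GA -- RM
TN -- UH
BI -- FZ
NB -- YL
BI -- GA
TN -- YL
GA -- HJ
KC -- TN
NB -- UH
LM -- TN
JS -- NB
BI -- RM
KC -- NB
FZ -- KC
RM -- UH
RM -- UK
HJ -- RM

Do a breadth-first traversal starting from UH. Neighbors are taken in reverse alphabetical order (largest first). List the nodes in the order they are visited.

UH, TN, RM, NB, GA, YL, LM, KC, JS, HJ, UK, BI, VH, FZ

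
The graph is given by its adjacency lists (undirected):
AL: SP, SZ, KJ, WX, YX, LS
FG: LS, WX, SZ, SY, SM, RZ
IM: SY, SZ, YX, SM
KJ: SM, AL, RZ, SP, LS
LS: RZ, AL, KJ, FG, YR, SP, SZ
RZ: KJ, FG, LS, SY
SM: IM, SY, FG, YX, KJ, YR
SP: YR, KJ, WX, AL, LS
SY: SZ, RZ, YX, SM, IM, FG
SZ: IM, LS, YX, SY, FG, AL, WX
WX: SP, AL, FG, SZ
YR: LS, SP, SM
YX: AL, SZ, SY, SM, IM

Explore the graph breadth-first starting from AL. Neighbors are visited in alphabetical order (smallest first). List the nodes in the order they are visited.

Visit AL; enqueue KJ, LS, SP, SZ, WX, YX → queue [KJ, LS, SP, SZ, WX, YX]
Visit KJ; enqueue RZ, SM → queue [LS, SP, SZ, WX, YX, RZ, SM]
Visit LS; enqueue FG, YR → queue [SP, SZ, WX, YX, RZ, SM, FG, YR]
Visit SP → queue [SZ, WX, YX, RZ, SM, FG, YR]
Visit SZ; enqueue IM, SY → queue [WX, YX, RZ, SM, FG, YR, IM, SY]
Visit WX → queue [YX, RZ, SM, FG, YR, IM, SY]
Visit YX → queue [RZ, SM, FG, YR, IM, SY]
Visit RZ → queue [SM, FG, YR, IM, SY]
Visit SM → queue [FG, YR, IM, SY]
Visit FG → queue [YR, IM, SY]
Visit YR → queue [IM, SY]
Visit IM → queue [SY]
Visit SY → queue []

AL, KJ, LS, SP, SZ, WX, YX, RZ, SM, FG, YR, IM, SY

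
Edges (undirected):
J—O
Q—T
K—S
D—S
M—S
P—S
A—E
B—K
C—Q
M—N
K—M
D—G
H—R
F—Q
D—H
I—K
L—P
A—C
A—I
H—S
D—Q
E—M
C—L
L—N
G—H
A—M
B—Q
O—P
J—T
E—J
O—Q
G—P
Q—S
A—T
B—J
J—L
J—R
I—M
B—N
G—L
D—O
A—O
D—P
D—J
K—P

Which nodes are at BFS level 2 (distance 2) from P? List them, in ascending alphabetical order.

Level 0: P
Level 1: D, G, K, L, O, S
Level 2: A, B, C, H, I, J, M, N, Q
Level 3: E, F, R, T

A, B, C, H, I, J, M, N, Q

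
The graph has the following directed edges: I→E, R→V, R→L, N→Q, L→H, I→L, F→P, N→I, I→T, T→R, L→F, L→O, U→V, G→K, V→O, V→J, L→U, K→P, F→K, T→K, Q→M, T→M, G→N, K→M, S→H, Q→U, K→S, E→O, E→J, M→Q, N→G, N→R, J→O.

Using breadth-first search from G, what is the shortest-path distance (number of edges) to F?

Level 0: G
Level 1: K, N
Level 2: I, M, P, Q, R, S
Level 3: E, H, L, T, U, V
Level 4: F, J, O
F first appears at level 4.

4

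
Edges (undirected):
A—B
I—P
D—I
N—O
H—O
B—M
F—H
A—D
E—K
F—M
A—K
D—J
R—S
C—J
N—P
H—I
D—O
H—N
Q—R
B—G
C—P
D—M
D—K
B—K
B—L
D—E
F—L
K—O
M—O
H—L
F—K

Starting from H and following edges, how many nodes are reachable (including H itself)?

16

BFS from H visits: H, F, I, L, N, O, K, M, D, P, B, A, E, J, C, G
Reachable nodes: 16 of 19 total.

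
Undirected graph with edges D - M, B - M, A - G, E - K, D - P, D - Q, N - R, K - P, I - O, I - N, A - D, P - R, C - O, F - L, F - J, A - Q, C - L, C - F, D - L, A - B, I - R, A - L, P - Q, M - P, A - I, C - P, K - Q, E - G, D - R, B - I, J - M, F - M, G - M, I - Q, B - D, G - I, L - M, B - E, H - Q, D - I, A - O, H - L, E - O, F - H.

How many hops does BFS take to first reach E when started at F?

Level 0: F
Level 1: C, H, J, L, M
Level 2: A, B, D, G, O, P, Q
Level 3: E, I, K, R
Level 4: N
E first appears at level 3.

3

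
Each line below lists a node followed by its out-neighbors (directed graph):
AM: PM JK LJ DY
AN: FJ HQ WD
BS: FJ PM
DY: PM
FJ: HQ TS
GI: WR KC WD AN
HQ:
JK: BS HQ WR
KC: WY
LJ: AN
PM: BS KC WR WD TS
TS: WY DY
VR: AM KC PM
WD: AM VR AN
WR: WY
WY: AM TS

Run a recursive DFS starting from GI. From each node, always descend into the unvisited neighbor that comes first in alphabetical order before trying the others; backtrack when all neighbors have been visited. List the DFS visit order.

Visit GI
GI → AN
AN → FJ
FJ → HQ
FJ → TS
TS → DY
DY → PM
PM → BS
PM → KC
KC → WY
WY → AM
AM → JK
JK → WR
AM → LJ
PM → WD
WD → VR

GI, AN, FJ, HQ, TS, DY, PM, BS, KC, WY, AM, JK, WR, LJ, WD, VR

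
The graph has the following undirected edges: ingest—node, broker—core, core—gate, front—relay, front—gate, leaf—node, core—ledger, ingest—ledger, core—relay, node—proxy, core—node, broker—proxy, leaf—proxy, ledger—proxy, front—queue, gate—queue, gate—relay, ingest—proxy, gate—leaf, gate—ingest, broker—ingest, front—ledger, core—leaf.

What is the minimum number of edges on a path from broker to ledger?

2

Level 0: broker
Level 1: core, ingest, proxy
Level 2: gate, leaf, ledger, node, relay
Level 3: front, queue
ledger first appears at level 2.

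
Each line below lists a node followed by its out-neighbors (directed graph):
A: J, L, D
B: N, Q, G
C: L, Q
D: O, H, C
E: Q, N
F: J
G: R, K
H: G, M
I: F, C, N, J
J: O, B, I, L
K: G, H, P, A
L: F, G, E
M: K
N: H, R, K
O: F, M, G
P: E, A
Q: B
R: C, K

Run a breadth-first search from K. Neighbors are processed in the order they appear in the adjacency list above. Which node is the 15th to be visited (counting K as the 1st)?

Visit K; enqueue G, H, P, A → queue [G, H, P, A]
Visit G; enqueue R → queue [H, P, A, R]
Visit H; enqueue M → queue [P, A, R, M]
Visit P; enqueue E → queue [A, R, M, E]
Visit A; enqueue J, L, D → queue [R, M, E, J, L, D]
Visit R; enqueue C → queue [M, E, J, L, D, C]
Visit M → queue [E, J, L, D, C]
Visit E; enqueue Q, N → queue [J, L, D, C, Q, N]
Visit J; enqueue O, B, I → queue [L, D, C, Q, N, O, B, I]
Visit L; enqueue F → queue [D, C, Q, N, O, B, I, F]
Visit D → queue [C, Q, N, O, B, I, F]
Visit C → queue [Q, N, O, B, I, F]
Visit Q → queue [N, O, B, I, F]
Visit N → queue [O, B, I, F]
Visit O → queue [B, I, F]
Visit B → queue [I, F]
Visit I → queue [F]
Visit F → queue []

Visit order: K, G, H, P, A, R, M, E, J, L, D, C, Q, N, O, B, I, F

O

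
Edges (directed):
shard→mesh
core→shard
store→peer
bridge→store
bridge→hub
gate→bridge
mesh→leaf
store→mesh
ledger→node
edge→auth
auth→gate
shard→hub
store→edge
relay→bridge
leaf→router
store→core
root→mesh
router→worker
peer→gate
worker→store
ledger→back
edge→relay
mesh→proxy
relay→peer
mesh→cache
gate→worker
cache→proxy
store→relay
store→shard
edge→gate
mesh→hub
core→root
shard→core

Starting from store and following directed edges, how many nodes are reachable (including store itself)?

17

BFS from store visits: store, shard, relay, peer, mesh, edge, core, hub, bridge, gate, proxy, leaf, cache, auth, root, worker, router
Reachable nodes: 17 of 20 total.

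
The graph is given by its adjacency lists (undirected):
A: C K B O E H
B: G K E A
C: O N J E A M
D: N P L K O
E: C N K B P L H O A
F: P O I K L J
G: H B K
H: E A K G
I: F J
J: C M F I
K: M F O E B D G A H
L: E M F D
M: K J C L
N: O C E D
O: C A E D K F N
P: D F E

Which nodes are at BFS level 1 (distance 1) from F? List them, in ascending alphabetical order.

Level 0: F
Level 1: I, J, K, L, O, P
Level 2: A, B, C, D, E, G, H, M, N

I, J, K, L, O, P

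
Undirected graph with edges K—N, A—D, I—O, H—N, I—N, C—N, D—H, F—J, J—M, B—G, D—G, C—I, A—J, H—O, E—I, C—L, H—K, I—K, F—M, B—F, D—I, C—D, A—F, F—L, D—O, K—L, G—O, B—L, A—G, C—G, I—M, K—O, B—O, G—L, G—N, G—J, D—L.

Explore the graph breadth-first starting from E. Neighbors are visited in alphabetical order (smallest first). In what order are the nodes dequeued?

Visit E; enqueue I → queue [I]
Visit I; enqueue C, D, K, M, N, O → queue [C, D, K, M, N, O]
Visit C; enqueue G, L → queue [D, K, M, N, O, G, L]
Visit D; enqueue A, H → queue [K, M, N, O, G, L, A, H]
Visit K → queue [M, N, O, G, L, A, H]
Visit M; enqueue F, J → queue [N, O, G, L, A, H, F, J]
Visit N → queue [O, G, L, A, H, F, J]
Visit O; enqueue B → queue [G, L, A, H, F, J, B]
Visit G → queue [L, A, H, F, J, B]
Visit L → queue [A, H, F, J, B]
Visit A → queue [H, F, J, B]
Visit H → queue [F, J, B]
Visit F → queue [J, B]
Visit J → queue [B]
Visit B → queue []

E → I → C → D → K → M → N → O → G → L → A → H → F → J → B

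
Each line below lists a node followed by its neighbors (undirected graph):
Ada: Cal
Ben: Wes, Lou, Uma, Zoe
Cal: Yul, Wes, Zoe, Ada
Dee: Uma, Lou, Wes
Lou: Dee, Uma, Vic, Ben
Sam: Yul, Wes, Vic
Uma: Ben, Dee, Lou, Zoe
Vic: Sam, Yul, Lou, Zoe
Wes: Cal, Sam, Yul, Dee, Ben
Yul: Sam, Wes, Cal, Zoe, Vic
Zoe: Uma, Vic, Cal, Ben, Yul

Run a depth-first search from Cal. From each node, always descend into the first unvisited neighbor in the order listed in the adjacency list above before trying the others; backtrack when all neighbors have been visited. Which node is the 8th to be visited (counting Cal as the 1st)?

Lou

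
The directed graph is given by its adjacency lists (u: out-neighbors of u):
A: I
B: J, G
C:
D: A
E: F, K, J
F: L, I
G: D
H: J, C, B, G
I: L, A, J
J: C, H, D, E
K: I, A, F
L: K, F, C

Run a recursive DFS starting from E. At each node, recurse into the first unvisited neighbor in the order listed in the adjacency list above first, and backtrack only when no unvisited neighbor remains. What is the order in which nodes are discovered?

E F L K I A J C H B G D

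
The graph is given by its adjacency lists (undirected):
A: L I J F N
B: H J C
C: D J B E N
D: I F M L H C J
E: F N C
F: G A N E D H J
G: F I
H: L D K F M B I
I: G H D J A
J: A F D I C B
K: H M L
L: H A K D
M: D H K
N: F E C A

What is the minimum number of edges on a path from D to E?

2

Level 0: D
Level 1: C, F, H, I, J, L, M
Level 2: A, B, E, G, K, N
E first appears at level 2.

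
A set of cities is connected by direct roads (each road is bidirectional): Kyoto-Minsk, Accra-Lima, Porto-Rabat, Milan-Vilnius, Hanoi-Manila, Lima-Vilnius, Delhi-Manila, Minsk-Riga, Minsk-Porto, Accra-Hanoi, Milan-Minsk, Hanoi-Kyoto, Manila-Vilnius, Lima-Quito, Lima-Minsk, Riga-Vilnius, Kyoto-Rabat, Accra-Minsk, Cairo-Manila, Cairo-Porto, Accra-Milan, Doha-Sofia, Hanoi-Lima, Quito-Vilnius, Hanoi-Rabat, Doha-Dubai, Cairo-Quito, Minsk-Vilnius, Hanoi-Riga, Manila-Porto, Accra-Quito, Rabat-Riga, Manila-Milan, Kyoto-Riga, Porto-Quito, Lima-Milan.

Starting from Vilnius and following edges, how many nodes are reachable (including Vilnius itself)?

BFS from Vilnius visits: Vilnius, Riga, Quito, Minsk, Milan, Manila, Lima, Rabat, Kyoto, Hanoi, Porto, Cairo, Accra, Delhi
Reachable nodes: 14 of 17 total.

14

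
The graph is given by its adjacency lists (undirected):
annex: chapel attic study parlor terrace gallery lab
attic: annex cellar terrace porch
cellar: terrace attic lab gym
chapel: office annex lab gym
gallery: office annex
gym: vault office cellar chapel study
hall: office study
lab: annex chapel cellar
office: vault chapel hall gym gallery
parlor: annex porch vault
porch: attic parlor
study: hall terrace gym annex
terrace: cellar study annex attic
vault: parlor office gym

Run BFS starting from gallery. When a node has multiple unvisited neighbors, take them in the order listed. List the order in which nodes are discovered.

gallery -> office -> annex -> vault -> chapel -> hall -> gym -> attic -> study -> parlor -> terrace -> lab -> cellar -> porch

Visit gallery; enqueue office, annex → queue [office, annex]
Visit office; enqueue vault, chapel, hall, gym → queue [annex, vault, chapel, hall, gym]
Visit annex; enqueue attic, study, parlor, terrace, lab → queue [vault, chapel, hall, gym, attic, study, parlor, terrace, lab]
Visit vault → queue [chapel, hall, gym, attic, study, parlor, terrace, lab]
Visit chapel → queue [hall, gym, attic, study, parlor, terrace, lab]
Visit hall → queue [gym, attic, study, parlor, terrace, lab]
Visit gym; enqueue cellar → queue [attic, study, parlor, terrace, lab, cellar]
Visit attic; enqueue porch → queue [study, parlor, terrace, lab, cellar, porch]
Visit study → queue [parlor, terrace, lab, cellar, porch]
Visit parlor → queue [terrace, lab, cellar, porch]
Visit terrace → queue [lab, cellar, porch]
Visit lab → queue [cellar, porch]
Visit cellar → queue [porch]
Visit porch → queue []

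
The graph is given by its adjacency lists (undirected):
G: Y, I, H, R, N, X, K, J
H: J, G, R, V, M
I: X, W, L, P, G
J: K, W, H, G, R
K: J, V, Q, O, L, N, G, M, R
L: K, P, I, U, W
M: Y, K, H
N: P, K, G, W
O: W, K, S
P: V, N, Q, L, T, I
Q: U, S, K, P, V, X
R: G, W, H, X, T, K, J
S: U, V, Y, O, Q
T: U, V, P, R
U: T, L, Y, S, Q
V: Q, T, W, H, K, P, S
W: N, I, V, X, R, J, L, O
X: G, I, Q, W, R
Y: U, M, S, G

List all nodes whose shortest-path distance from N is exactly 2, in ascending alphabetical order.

H, I, J, L, M, O, Q, R, T, V, X, Y

Level 0: N
Level 1: G, K, P, W
Level 2: H, I, J, L, M, O, Q, R, T, V, X, Y
Level 3: S, U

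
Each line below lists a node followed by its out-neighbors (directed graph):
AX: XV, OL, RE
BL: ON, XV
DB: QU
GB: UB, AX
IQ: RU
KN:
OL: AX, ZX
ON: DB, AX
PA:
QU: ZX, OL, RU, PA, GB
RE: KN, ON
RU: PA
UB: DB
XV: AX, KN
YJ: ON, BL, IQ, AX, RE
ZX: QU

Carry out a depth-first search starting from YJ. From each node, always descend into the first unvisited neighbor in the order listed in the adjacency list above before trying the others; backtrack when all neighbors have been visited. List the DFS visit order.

YJ -> ON -> DB -> QU -> ZX -> OL -> AX -> XV -> KN -> RE -> RU -> PA -> GB -> UB -> BL -> IQ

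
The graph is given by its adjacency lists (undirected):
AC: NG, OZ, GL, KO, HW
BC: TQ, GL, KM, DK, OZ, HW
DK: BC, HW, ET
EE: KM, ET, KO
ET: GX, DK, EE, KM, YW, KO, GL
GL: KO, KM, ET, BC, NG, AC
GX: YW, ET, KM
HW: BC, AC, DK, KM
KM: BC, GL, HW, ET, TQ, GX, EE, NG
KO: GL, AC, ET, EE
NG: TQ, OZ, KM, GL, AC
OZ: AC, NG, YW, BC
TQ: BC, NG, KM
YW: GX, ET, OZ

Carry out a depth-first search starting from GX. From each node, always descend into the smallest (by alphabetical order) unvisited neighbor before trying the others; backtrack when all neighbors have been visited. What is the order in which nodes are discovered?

Visit GX
GX → ET
ET → DK
DK → BC
BC → GL
GL → AC
AC → HW
HW → KM
KM → EE
EE → KO
KM → NG
NG → OZ
OZ → YW
NG → TQ

GX → ET → DK → BC → GL → AC → HW → KM → EE → KO → NG → OZ → YW → TQ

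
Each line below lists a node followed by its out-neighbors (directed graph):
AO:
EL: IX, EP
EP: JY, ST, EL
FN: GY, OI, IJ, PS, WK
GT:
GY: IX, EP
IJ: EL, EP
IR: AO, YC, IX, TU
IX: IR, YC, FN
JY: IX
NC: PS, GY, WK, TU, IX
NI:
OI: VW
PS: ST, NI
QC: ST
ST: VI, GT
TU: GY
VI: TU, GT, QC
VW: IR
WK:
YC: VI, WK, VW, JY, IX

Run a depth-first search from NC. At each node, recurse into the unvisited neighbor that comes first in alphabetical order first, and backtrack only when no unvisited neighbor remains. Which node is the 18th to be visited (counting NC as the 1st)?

Visit NC
NC → GY
GY → EP
EP → EL
EL → IX
IX → FN
FN → IJ
FN → OI
OI → VW
VW → IR
IR → AO
IR → TU
IR → YC
YC → JY
YC → VI
VI → GT
VI → QC
QC → ST
YC → WK
FN → PS
PS → NI

Visit order: NC, GY, EP, EL, IX, FN, IJ, OI, VW, IR, AO, TU, YC, JY, VI, GT, QC, ST, WK, PS, NI

ST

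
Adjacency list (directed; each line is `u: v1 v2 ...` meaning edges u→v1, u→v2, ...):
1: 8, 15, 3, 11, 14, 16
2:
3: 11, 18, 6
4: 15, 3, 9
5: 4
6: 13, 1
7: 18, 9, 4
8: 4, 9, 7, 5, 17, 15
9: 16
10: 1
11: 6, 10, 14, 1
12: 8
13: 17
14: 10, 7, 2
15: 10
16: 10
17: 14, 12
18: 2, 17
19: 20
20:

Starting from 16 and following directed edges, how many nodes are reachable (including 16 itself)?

BFS from 16 visits: 16, 10, 1, 8, 15, 3, 11, 14, 4, 9, 7, 5, 17, 18, 6, 2, 12, 13
Reachable nodes: 18 of 20 total.

18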